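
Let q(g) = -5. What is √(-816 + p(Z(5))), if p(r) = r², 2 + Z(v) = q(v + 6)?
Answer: I*√767 ≈ 27.695*I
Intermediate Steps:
Z(v) = -7 (Z(v) = -2 - 5 = -7)
√(-816 + p(Z(5))) = √(-816 + (-7)²) = √(-816 + 49) = √(-767) = I*√767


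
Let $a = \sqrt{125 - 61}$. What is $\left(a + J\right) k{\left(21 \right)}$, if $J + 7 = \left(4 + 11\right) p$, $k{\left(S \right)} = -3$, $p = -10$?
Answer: $447$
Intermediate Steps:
$a = 8$ ($a = \sqrt{64} = 8$)
$J = -157$ ($J = -7 + \left(4 + 11\right) \left(-10\right) = -7 + 15 \left(-10\right) = -7 - 150 = -157$)
$\left(a + J\right) k{\left(21 \right)} = \left(8 - 157\right) \left(-3\right) = \left(-149\right) \left(-3\right) = 447$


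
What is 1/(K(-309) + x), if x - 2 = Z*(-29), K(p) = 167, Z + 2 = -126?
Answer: 1/3881 ≈ 0.00025767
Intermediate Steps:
Z = -128 (Z = -2 - 126 = -128)
x = 3714 (x = 2 - 128*(-29) = 2 + 3712 = 3714)
1/(K(-309) + x) = 1/(167 + 3714) = 1/3881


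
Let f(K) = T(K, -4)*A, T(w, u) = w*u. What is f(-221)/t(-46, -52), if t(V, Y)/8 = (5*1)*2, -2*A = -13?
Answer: 2873/40 ≈ 71.825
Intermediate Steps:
T(w, u) = u*w
A = 13/2 (A = -½*(-13) = 13/2 ≈ 6.5000)
f(K) = -26*K (f(K) = -4*K*(13/2) = -26*K)
t(V, Y) = 80 (t(V, Y) = 8*((5*1)*2) = 8*(5*2) = 8*10 = 80)
f(-221)/t(-46, -52) = -26*(-221)/80 = 5746*(1/80) = 2873/40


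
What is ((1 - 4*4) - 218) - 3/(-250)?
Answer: -58247/250 ≈ -232.99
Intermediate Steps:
((1 - 4*4) - 218) - 3/(-250) = ((1 - 16) - 218) - 3*(-1/250) = (-15 - 218) + 3/250 = -233 + 3/250 = -58247/250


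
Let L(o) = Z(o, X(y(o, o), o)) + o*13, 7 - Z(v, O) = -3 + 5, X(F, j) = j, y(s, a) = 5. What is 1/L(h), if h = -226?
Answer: -1/2933 ≈ -0.00034095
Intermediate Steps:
Z(v, O) = 5 (Z(v, O) = 7 - (-3 + 5) = 7 - 1*2 = 7 - 2 = 5)
L(o) = 5 + 13*o (L(o) = 5 + o*13 = 5 + 13*o)
1/L(h) = 1/(5 + 13*(-226)) = 1/(5 - 2938) = 1/(-2933) = -1/2933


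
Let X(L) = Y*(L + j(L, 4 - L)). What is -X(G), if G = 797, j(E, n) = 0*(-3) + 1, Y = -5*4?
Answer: 15960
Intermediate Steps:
Y = -20
j(E, n) = 1 (j(E, n) = 0 + 1 = 1)
X(L) = -20 - 20*L (X(L) = -20*(L + 1) = -20*(1 + L) = -20 - 20*L)
-X(G) = -(-20 - 20*797) = -(-20 - 15940) = -1*(-15960) = 15960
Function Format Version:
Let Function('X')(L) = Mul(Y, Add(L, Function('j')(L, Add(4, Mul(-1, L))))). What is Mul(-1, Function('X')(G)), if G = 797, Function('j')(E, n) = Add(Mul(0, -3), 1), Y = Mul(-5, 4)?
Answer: 15960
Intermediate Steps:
Y = -20
Function('j')(E, n) = 1 (Function('j')(E, n) = Add(0, 1) = 1)
Function('X')(L) = Add(-20, Mul(-20, L)) (Function('X')(L) = Mul(-20, Add(L, 1)) = Mul(-20, Add(1, L)) = Add(-20, Mul(-20, L)))
Mul(-1, Function('X')(G)) = Mul(-1, Add(-20, Mul(-20, 797))) = Mul(-1, Add(-20, -15940)) = Mul(-1, -15960) = 15960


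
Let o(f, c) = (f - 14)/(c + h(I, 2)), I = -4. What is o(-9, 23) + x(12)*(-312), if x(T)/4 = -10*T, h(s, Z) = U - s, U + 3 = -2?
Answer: 3294697/22 ≈ 1.4976e+5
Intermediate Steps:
U = -5 (U = -3 - 2 = -5)
h(s, Z) = -5 - s
x(T) = -40*T (x(T) = 4*(-10*T) = -40*T)
o(f, c) = (-14 + f)/(-1 + c) (o(f, c) = (f - 14)/(c + (-5 - 1*(-4))) = (-14 + f)/(c + (-5 + 4)) = (-14 + f)/(c - 1) = (-14 + f)/(-1 + c))
o(-9, 23) + x(12)*(-312) = (-14 - 9)/(-1 + 23) - 40*12*(-312) = -23/22 - 480*(-312) = (1/22)*(-23) + 149760 = -23/22 + 149760 = 3294697/22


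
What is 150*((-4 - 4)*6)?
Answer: -7200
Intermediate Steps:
150*((-4 - 4)*6) = 150*(-8*6) = 150*(-48) = -7200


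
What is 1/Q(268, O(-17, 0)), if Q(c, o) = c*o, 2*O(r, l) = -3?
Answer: -1/402 ≈ -0.0024876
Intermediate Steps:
O(r, l) = -3/2 (O(r, l) = (1/2)*(-3) = -3/2)
1/Q(268, O(-17, 0)) = 1/(268*(-3/2)) = 1/(-402) = -1/402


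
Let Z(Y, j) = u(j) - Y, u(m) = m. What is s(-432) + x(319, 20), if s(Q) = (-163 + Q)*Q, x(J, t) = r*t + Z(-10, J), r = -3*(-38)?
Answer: 259649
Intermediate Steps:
r = 114
Z(Y, j) = j - Y
x(J, t) = 10 + J + 114*t (x(J, t) = 114*t + (J - 1*(-10)) = 114*t + (J + 10) = 114*t + (10 + J) = 10 + J + 114*t)
s(Q) = Q*(-163 + Q)
s(-432) + x(319, 20) = -432*(-163 - 432) + (10 + 319 + 114*20) = -432*(-595) + (10 + 319 + 2280) = 257040 + 2609 = 259649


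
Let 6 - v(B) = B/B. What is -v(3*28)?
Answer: -5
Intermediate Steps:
v(B) = 5 (v(B) = 6 - B/B = 6 - 1*1 = 6 - 1 = 5)
-v(3*28) = -1*5 = -5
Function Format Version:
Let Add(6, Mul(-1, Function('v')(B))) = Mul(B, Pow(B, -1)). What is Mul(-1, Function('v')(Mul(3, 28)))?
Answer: -5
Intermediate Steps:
Function('v')(B) = 5 (Function('v')(B) = Add(6, Mul(-1, Mul(B, Pow(B, -1)))) = Add(6, Mul(-1, 1)) = Add(6, -1) = 5)
Mul(-1, Function('v')(Mul(3, 28))) = Mul(-1, 5) = -5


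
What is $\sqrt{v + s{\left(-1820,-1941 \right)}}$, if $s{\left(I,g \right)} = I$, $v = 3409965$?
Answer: $\sqrt{3408145} \approx 1846.1$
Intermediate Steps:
$\sqrt{v + s{\left(-1820,-1941 \right)}} = \sqrt{3409965 - 1820} = \sqrt{3408145}$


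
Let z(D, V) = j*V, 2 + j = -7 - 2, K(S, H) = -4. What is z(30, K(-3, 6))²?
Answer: 1936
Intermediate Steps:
j = -11 (j = -2 + (-7 - 2) = -2 - 9 = -11)
z(D, V) = -11*V
z(30, K(-3, 6))² = (-11*(-4))² = 44² = 1936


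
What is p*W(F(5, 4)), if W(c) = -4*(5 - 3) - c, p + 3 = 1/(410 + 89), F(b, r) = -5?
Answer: 4488/499 ≈ 8.9940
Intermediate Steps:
p = -1496/499 (p = -3 + 1/(410 + 89) = -3 + 1/499 = -1496/499 ≈ -2.9980)
W(c) = -8 - c (W(c) = -4*2 - c = -8 - c)
p*W(F(5, 4)) = -1496*(-8 - 1*(-5))/499 = -1496*(-8 + 5)/499 = -1496/499*(-3) = 4488/499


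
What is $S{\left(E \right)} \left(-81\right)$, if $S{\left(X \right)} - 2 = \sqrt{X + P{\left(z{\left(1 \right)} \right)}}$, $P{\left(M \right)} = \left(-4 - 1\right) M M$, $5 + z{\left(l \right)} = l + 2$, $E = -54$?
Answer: $-162 - 81 i \sqrt{74} \approx -162.0 - 696.79 i$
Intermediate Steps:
$z{\left(l \right)} = -3 + l$ ($z{\left(l \right)} = -5 + \left(l + 2\right) = -5 + \left(2 + l\right) = -3 + l$)
$P{\left(M \right)} = - 5 M^{2}$ ($P{\left(M \right)} = \left(-4 - 1\right) M M = - 5 M M = - 5 M^{2}$)
$S{\left(X \right)} = 2 + \sqrt{-20 + X}$ ($S{\left(X \right)} = 2 + \sqrt{X - 5 \left(-3 + 1\right)^{2}} = 2 + \sqrt{X - 5 \left(-2\right)^{2}} = 2 + \sqrt{X - 20} = 2 + \sqrt{-20 + X}$)
$S{\left(E \right)} \left(-81\right) = \left(2 + \sqrt{-20 - 54}\right) \left(-81\right) = \left(2 + \sqrt{-74}\right) \left(-81\right) = \left(2 + i \sqrt{74}\right) \left(-81\right) = -162 - 81 i \sqrt{74}$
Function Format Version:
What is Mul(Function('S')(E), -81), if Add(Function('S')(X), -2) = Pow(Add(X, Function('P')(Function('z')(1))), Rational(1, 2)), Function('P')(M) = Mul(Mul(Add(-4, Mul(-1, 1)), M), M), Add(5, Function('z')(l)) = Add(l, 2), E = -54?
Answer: Add(-162, Mul(-81, I, Pow(74, Rational(1, 2)))) ≈ Add(-162.00, Mul(-696.79, I))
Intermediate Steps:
Function('z')(l) = Add(-3, l) (Function('z')(l) = Add(-5, Add(l, 2)) = Add(-5, Add(2, l)) = Add(-3, l))
Function('P')(M) = Mul(-5, Pow(M, 2)) (Function('P')(M) = Mul(Mul(Add(-4, -1), M), M) = Mul(Mul(-5, M), M) = Mul(-5, Pow(M, 2)))
Function('S')(X) = Add(2, Pow(Add(-20, X), Rational(1, 2))) (Function('S')(X) = Add(2, Pow(Add(X, Mul(-5, Pow(Add(-3, 1), 2))), Rational(1, 2))) = Add(2, Pow(Add(X, Mul(-5, Pow(-2, 2))), Rational(1, 2))) = Add(2, Pow(Add(X, Mul(-5, 4)), Rational(1, 2))) = Add(2, Pow(Add(X, -20), Rational(1, 2))) = Add(2, Pow(Add(-20, X), Rational(1, 2))))
Mul(Function('S')(E), -81) = Mul(Add(2, Pow(Add(-20, -54), Rational(1, 2))), -81) = Mul(Add(2, Pow(-74, Rational(1, 2))), -81) = Mul(Add(2, Mul(I, Pow(74, Rational(1, 2)))), -81) = Add(-162, Mul(-81, I, Pow(74, Rational(1, 2))))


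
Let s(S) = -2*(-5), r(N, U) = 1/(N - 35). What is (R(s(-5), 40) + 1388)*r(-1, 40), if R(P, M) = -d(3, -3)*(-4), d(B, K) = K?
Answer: -344/9 ≈ -38.222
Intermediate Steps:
r(N, U) = 1/(-35 + N)
s(S) = 10
R(P, M) = -12 (R(P, M) = -1*(-3)*(-4) = 3*(-4) = -12)
(R(s(-5), 40) + 1388)*r(-1, 40) = (-12 + 1388)/(-35 - 1) = 1376/(-36) = 1376*(-1/36) = -344/9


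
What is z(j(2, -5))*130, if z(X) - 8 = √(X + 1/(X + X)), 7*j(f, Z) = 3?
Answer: 1040 + 65*√2814/21 ≈ 1204.2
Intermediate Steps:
j(f, Z) = 3/7 (j(f, Z) = (⅐)*3 = 3/7)
z(X) = 8 + √(X + 1/(2*X)) (z(X) = 8 + √(X + 1/(X + X)) = 8 + √(X + 1/(2*X)))
z(j(2, -5))*130 = (8 + √(2/(3/7) + 4*(3/7))/2)*130 = (8 + √(2*(7/3) + 12/7)/2)*130 = (8 + √(14/3 + 12/7)/2)*130 = (8 + √(134/21)/2)*130 = (8 + (√2814/21)/2)*130 = (8 + √2814/42)*130 = 1040 + 65*√2814/21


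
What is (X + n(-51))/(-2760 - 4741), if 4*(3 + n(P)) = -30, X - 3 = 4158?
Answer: -8301/15002 ≈ -0.55333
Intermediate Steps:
X = 4161 (X = 3 + 4158 = 4161)
n(P) = -21/2 (n(P) = -3 + (¼)*(-30) = -3 - 15/2 = -21/2)
(X + n(-51))/(-2760 - 4741) = (4161 - 21/2)/(-2760 - 4741) = (8301/2)/(-7501) = (8301/2)*(-1/7501) = -8301/15002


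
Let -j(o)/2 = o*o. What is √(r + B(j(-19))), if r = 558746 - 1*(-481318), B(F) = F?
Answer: √1039342 ≈ 1019.5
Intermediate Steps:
j(o) = -2*o² (j(o) = -2*o*o = -2*o²)
r = 1040064 (r = 558746 + 481318 = 1040064)
√(r + B(j(-19))) = √(1040064 - 2*(-19)²) = √(1040064 - 2*361) = √(1040064 - 722) = √1039342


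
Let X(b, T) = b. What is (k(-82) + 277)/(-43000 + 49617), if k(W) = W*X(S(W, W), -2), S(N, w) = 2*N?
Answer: 13725/6617 ≈ 2.0742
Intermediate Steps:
k(W) = 2*W**2 (k(W) = W*(2*W) = 2*W**2)
(k(-82) + 277)/(-43000 + 49617) = (2*(-82)**2 + 277)/(-43000 + 49617) = (2*6724 + 277)/6617 = (13448 + 277)*(1/6617) = 13725*(1/6617) = 13725/6617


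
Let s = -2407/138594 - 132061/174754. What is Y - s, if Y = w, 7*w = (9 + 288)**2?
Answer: 534135082857967/42384747783 ≈ 12602.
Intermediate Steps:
s = -4680873778/6054963969 (s = -2407*1/138594 - 132061*1/174754 = -2407/138594 - 132061/174754 = -4680873778/6054963969 ≈ -0.77306)
w = 88209/7 (w = (9 + 288)**2/7 = (1/7)*297**2 = (1/7)*88209 = 88209/7 ≈ 12601.)
Y = 88209/7 ≈ 12601.
Y - s = 88209/7 - 1*(-4680873778/6054963969) = 88209/7 + 4680873778/6054963969 = 534135082857967/42384747783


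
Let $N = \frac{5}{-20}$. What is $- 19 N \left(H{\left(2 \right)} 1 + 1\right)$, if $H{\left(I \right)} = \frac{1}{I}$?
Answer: $\frac{57}{8} \approx 7.125$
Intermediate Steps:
$N = - \frac{1}{4}$ ($N = 5 \left(- \frac{1}{20}\right) = - \frac{1}{4} \approx -0.25$)
$- 19 N \left(H{\left(2 \right)} 1 + 1\right) = - 19 \left(- \frac{\frac{1}{2} \cdot 1 + 1}{4}\right) = - 19 \left(- \frac{\frac{1}{2} + 1}{4}\right) = - 19 \left(\left(- \frac{1}{4}\right) \frac{3}{2}\right) = \left(-19\right) \left(- \frac{3}{8}\right) = \frac{57}{8}$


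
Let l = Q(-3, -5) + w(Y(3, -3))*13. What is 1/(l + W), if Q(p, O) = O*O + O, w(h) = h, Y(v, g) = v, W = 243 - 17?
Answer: 1/285 ≈ 0.0035088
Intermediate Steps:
W = 226
Q(p, O) = O + O² (Q(p, O) = O² + O = O + O²)
l = 59 (l = -5*(1 - 5) + 3*13 = -5*(-4) + 39 = 20 + 39 = 59)
1/(l + W) = 1/(59 + 226) = 1/285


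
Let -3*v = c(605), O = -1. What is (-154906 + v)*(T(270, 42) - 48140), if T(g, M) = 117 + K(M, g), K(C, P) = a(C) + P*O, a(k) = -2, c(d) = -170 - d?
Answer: 22406127185/3 ≈ 7.4687e+9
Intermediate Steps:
v = 775/3 (v = -(-170 - 1*605)/3 = -(-170 - 605)/3 = -⅓*(-775) = 775/3 ≈ 258.33)
K(C, P) = -2 - P (K(C, P) = -2 + P*(-1) = -2 - P)
T(g, M) = 115 - g (T(g, M) = 117 + (-2 - g) = 115 - g)
(-154906 + v)*(T(270, 42) - 48140) = (-154906 + 775/3)*((115 - 1*270) - 48140) = -463943*((115 - 270) - 48140)/3 = -463943*(-155 - 48140)/3 = -463943/3*(-48295) = 22406127185/3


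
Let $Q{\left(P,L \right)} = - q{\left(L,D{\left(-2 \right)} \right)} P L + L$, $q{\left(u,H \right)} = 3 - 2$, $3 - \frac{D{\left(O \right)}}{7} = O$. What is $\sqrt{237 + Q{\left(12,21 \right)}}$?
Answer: $\sqrt{6} \approx 2.4495$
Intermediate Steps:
$D{\left(O \right)} = 21 - 7 O$
$q{\left(u,H \right)} = 1$ ($q{\left(u,H \right)} = 3 - 2 = 1$)
$Q{\left(P,L \right)} = L - L P$ ($Q{\left(P,L \right)} = \left(-1\right) 1 P L + L = - P L + L = - L P + L = L - L P$)
$\sqrt{237 + Q{\left(12,21 \right)}} = \sqrt{237 + 21 \left(1 - 12\right)} = \sqrt{237 + 21 \left(-11\right)} = \sqrt{237 - 231} = \sqrt{6}$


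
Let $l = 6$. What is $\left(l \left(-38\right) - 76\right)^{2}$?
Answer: $92416$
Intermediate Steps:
$\left(l \left(-38\right) - 76\right)^{2} = \left(6 \left(-38\right) - 76\right)^{2} = \left(-228 - 76\right)^{2} = \left(-304\right)^{2} = 92416$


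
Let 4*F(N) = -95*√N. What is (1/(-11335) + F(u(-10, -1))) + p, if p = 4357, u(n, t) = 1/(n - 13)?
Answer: 49386594/11335 - 95*I*√23/92 ≈ 4357.0 - 4.9522*I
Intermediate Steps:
u(n, t) = 1/(-13 + n)
F(N) = -95*√N/4 (F(N) = (-95*√N)/4 = -95*√N/4)
(1/(-11335) + F(u(-10, -1))) + p = (1/(-11335) - 95*I*√23/23/4) + 4357 = (-1/11335 - 95*I*√23/23/4) + 4357 = (-1/11335 - 95*I*√23/92) + 4357 = 49386594/11335 - 95*I*√23/92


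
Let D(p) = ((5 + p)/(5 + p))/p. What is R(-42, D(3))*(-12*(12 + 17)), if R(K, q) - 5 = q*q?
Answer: -5336/3 ≈ -1778.7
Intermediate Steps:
D(p) = 1/p
R(K, q) = 5 + q**2 (R(K, q) = 5 + q*q = 5 + q**2)
R(-42, D(3))*(-12*(12 + 17)) = (5 + (1/3)**2)*(-12*(12 + 17)) = (5 + (1/3)**2)*(-12*29) = (5 + 1/9)*(-348) = (46/9)*(-348) = -5336/3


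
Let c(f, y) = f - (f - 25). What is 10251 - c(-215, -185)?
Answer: 10226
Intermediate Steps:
c(f, y) = 25 (c(f, y) = f - (-25 + f) = f + (25 - f) = 25)
10251 - c(-215, -185) = 10251 - 1*25 = 10251 - 25 = 10226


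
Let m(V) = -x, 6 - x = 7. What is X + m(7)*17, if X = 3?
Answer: 20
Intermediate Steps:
x = -1 (x = 6 - 1*7 = 6 - 7 = -1)
m(V) = 1 (m(V) = -1*(-1) = 1)
X + m(7)*17 = 3 + 1*17 = 3 + 17 = 20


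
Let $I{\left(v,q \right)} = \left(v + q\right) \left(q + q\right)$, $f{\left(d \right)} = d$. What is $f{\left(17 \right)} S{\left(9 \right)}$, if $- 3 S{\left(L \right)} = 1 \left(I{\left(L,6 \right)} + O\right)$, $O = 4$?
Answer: $- \frac{3128}{3} \approx -1042.7$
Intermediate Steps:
$I{\left(v,q \right)} = 2 q \left(q + v\right)$ ($I{\left(v,q \right)} = \left(q + v\right) 2 q = 2 q \left(q + v\right)$)
$S{\left(L \right)} = - \frac{76}{3} - 4 L$ ($S{\left(L \right)} = - \frac{1 \left(2 \cdot 6 \left(6 + L\right) + 4\right)}{3} = - \frac{1 \left(\left(72 + 12 L\right) + 4\right)}{3} = - \frac{1 \left(76 + 12 L\right)}{3} = - \frac{76 + 12 L}{3} = - \frac{76}{3} - 4 L$)
$f{\left(17 \right)} S{\left(9 \right)} = 17 \left(- \frac{76}{3} - 36\right) = 17 \left(- \frac{184}{3}\right) = - \frac{3128}{3}$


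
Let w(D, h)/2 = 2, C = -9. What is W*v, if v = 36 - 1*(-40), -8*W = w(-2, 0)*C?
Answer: 342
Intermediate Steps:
w(D, h) = 4 (w(D, h) = 2*2 = 4)
W = 9/2 (W = -(-9)/2 = -1/8*(-36) = 9/2 ≈ 4.5000)
v = 76 (v = 36 + 40 = 76)
W*v = (9/2)*76 = 342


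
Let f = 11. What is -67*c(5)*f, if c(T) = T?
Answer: -3685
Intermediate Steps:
-67*c(5)*f = -335*11 = -67*55 = -3685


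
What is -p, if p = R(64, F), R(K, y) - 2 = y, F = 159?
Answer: -161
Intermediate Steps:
R(K, y) = 2 + y
p = 161 (p = 2 + 159 = 161)
-p = -1*161 = -161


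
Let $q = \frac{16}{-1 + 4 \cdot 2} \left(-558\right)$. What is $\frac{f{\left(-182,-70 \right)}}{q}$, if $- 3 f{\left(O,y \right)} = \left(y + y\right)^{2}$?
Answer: $\frac{8575}{1674} \approx 5.1225$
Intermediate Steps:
$f{\left(O,y \right)} = - \frac{4 y^{2}}{3}$ ($f{\left(O,y \right)} = - \frac{\left(y + y\right)^{2}}{3} = - \frac{\left(2 y\right)^{2}}{3} = - \frac{4 y^{2}}{3}$)
$q = - \frac{8928}{7}$ ($q = \frac{16}{-1 + 8} \left(-558\right) = \frac{16}{7} \left(-558\right) = - \frac{8928}{7} \approx -1275.4$)
$\frac{f{\left(-182,-70 \right)}}{q} = \frac{\left(- \frac{4}{3}\right) \left(-70\right)^{2}}{- \frac{8928}{7}} = \left(- \frac{4}{3}\right) 4900 \left(- \frac{7}{8928}\right) = \left(- \frac{19600}{3}\right) \left(- \frac{7}{8928}\right) = \frac{8575}{1674}$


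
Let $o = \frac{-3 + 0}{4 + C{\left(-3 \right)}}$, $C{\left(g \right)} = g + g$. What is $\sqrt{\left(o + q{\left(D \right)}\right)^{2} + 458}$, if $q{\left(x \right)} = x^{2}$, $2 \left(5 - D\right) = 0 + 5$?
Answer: $\frac{3 \sqrt{921}}{4} \approx 22.761$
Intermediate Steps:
$C{\left(g \right)} = 2 g$
$D = \frac{5}{2}$ ($D = 5 - \frac{0 + 5}{2} = 5 - \frac{5}{2} = \frac{5}{2} \approx 2.5$)
$o = \frac{3}{2}$ ($o = \frac{-3 + 0}{4 + 2 \left(-3\right)} = - \frac{3}{4 - 6} = - \frac{3}{-2} = \left(-3\right) \left(- \frac{1}{2}\right) = \frac{3}{2} \approx 1.5$)
$\sqrt{\left(o + q{\left(D \right)}\right)^{2} + 458} = \sqrt{\left(\frac{3}{2} + \left(\frac{5}{2}\right)^{2}\right)^{2} + 458} = \sqrt{\left(\frac{3}{2} + \frac{25}{4}\right)^{2} + 458} = \sqrt{\left(\frac{31}{4}\right)^{2} + 458} = \sqrt{\frac{961}{16} + 458} = \sqrt{\frac{8289}{16}} = \frac{3 \sqrt{921}}{4}$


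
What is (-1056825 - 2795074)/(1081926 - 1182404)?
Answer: 3851899/100478 ≈ 38.336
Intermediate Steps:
(-1056825 - 2795074)/(1081926 - 1182404) = -3851899/(-100478) = -3851899*(-1/100478) = 3851899/100478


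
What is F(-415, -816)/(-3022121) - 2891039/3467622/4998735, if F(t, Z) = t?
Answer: 7184758165466831/52384609671128178570 ≈ 0.00013715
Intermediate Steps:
F(-415, -816)/(-3022121) - 2891039/3467622/4998735 = -415/(-3022121) - 2891039/3467622/4998735 = -415*(-1/3022121) - 2891039*1/3467622*(1/4998735) = 415/3022121 - 2891039/3467622*1/4998735 = 415/3022121 - 2891039/17333723458170 = 7184758165466831/52384609671128178570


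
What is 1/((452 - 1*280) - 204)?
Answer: -1/32 ≈ -0.031250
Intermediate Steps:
1/((452 - 1*280) - 204) = 1/((452 - 280) - 204) = 1/(172 - 204) = 1/(-32) = -1/32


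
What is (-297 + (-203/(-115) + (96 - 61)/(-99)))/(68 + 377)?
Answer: -3365273/5066325 ≈ -0.66424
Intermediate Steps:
(-297 + (-203/(-115) + (96 - 61)/(-99)))/(68 + 377) = (-297 + (-203*(-1/115) + 35*(-1/99)))/445 = (-297 + (203/115 - 35/99))*(1/445) = (-297 + 16072/11385)*(1/445) = -3365273/11385*1/445 = -3365273/5066325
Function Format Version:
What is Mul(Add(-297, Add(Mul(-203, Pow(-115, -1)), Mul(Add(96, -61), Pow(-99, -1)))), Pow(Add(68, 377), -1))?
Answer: Rational(-3365273, 5066325) ≈ -0.66424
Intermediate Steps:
Mul(Add(-297, Add(Mul(-203, Pow(-115, -1)), Mul(Add(96, -61), Pow(-99, -1)))), Pow(Add(68, 377), -1)) = Mul(Add(-297, Add(Mul(-203, Rational(-1, 115)), Mul(35, Rational(-1, 99)))), Pow(445, -1)) = Mul(Add(-297, Add(Rational(203, 115), Rational(-35, 99))), Rational(1, 445)) = Mul(Add(-297, Rational(16072, 11385)), Rational(1, 445)) = Mul(Rational(-3365273, 11385), Rational(1, 445)) = Rational(-3365273, 5066325)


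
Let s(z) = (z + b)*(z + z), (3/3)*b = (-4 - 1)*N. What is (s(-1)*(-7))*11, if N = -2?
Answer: 1386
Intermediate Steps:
b = 10 (b = (-4 - 1)*(-2) = -5*(-2) = 10)
s(z) = 2*z*(10 + z) (s(z) = (z + 10)*(z + z) = (10 + z)*(2*z) = 2*z*(10 + z))
(s(-1)*(-7))*11 = ((2*(-1)*(10 - 1))*(-7))*11 = ((2*(-1)*9)*(-7))*11 = -18*(-7)*11 = 126*11 = 1386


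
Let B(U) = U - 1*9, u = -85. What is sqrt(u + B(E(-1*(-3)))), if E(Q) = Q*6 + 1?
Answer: 5*I*sqrt(3) ≈ 8.6602*I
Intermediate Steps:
E(Q) = 1 + 6*Q (E(Q) = 6*Q + 1 = 1 + 6*Q)
B(U) = -9 + U (B(U) = U - 9 = -9 + U)
sqrt(u + B(E(-1*(-3)))) = sqrt(-85 + (-9 + (1 + 6*(-1*(-3))))) = sqrt(-85 + (-9 + (1 + 6*3))) = sqrt(-85 + (-9 + (1 + 18))) = sqrt(-85 + (-9 + 19)) = sqrt(-85 + 10) = sqrt(-75) = 5*I*sqrt(3)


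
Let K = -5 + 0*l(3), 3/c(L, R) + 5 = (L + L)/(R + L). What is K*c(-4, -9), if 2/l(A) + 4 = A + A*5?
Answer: 65/19 ≈ 3.4211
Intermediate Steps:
c(L, R) = 3/(-5 + 2*L/(L + R)) (c(L, R) = 3/(-5 + (L + L)/(R + L)) = 3/(-5 + (2*L)/(L + R)) = 3/(-5 + 2*L/(L + R)))
l(A) = 2/(-4 + 6*A) (l(A) = 2/(-4 + (A + A*5)) = 2/(-4 + (A + 5*A)) = 2/(-4 + 6*A))
K = -5 (K = -5 + 0/(-2 + 3*3) = -5 + 0/(-2 + 9) = -5 + 0/7 = -5 + 0*(1/7) = -5 + 0 = -5)
K*c(-4, -9) = -15*(-1*(-4) - 1*(-9))/(3*(-4) + 5*(-9)) = -15*(4 + 9)/(-12 - 45) = -15*13/(-57) = -15*(-1)*13/57 = -5*(-13/19) = 65/19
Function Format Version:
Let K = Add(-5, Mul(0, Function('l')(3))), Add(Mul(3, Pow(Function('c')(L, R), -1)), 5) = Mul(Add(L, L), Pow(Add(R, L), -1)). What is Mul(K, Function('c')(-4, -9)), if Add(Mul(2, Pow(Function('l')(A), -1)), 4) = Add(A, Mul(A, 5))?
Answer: Rational(65, 19) ≈ 3.4211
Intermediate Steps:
Function('c')(L, R) = Mul(3, Pow(Add(-5, Mul(2, L, Pow(Add(L, R), -1))), -1)) (Function('c')(L, R) = Mul(3, Pow(Add(-5, Mul(Add(L, L), Pow(Add(R, L), -1))), -1)) = Mul(3, Pow(Add(-5, Mul(Mul(2, L), Pow(Add(L, R), -1))), -1)) = Mul(3, Pow(Add(-5, Mul(2, L, Pow(Add(L, R), -1))), -1)))
Function('l')(A) = Mul(2, Pow(Add(-4, Mul(6, A)), -1)) (Function('l')(A) = Mul(2, Pow(Add(-4, Add(A, Mul(A, 5))), -1)) = Mul(2, Pow(Add(-4, Add(A, Mul(5, A))), -1)) = Mul(2, Pow(Add(-4, Mul(6, A)), -1)))
K = -5 (K = Add(-5, Mul(0, Pow(Add(-2, Mul(3, 3)), -1))) = Add(-5, Mul(0, Pow(Add(-2, 9), -1))) = Add(-5, Mul(0, Pow(7, -1))) = Add(-5, Mul(0, Rational(1, 7))) = Add(-5, 0) = -5)
Mul(K, Function('c')(-4, -9)) = Mul(-5, Mul(3, Pow(Add(Mul(3, -4), Mul(5, -9)), -1), Add(Mul(-1, -4), Mul(-1, -9)))) = Mul(-5, Mul(3, Pow(Add(-12, -45), -1), Add(4, 9))) = Mul(-5, Mul(3, Pow(-57, -1), 13)) = Mul(-5, Mul(3, Rational(-1, 57), 13)) = Mul(-5, Rational(-13, 19)) = Rational(65, 19)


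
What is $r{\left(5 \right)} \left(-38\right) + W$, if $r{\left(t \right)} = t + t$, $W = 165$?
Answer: $-215$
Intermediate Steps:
$r{\left(t \right)} = 2 t$
$r{\left(5 \right)} \left(-38\right) + W = 2 \cdot 5 \left(-38\right) + 165 = 10 \left(-38\right) + 165 = -380 + 165 = -215$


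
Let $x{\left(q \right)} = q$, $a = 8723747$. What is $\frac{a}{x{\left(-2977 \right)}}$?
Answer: $- \frac{8723747}{2977} \approx -2930.4$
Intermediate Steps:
$\frac{a}{x{\left(-2977 \right)}} = \frac{8723747}{-2977} = 8723747 \left(- \frac{1}{2977}\right) = - \frac{8723747}{2977}$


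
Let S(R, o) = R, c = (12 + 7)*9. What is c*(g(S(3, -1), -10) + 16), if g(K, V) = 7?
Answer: 3933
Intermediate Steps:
c = 171 (c = 19*9 = 171)
c*(g(S(3, -1), -10) + 16) = 171*(7 + 16) = 171*23 = 3933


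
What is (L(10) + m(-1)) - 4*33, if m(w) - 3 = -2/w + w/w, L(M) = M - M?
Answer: -126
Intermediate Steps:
L(M) = 0
m(w) = 4 - 2/w (m(w) = 3 + (-2/w + w/w) = 3 + (-2/w + 1) = 3 + (1 - 2/w) = 4 - 2/w)
(L(10) + m(-1)) - 4*33 = (0 + (4 - 2/(-1))) - 4*33 = (0 + (4 - 2*(-1))) - 132 = (0 + (4 + 2)) - 132 = (0 + 6) - 132 = 6 - 132 = -126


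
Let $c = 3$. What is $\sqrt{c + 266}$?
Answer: $\sqrt{269} \approx 16.401$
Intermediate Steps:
$\sqrt{c + 266} = \sqrt{3 + 266} = \sqrt{269}$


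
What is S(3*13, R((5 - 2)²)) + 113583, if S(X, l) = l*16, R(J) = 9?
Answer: 113727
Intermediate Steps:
S(X, l) = 16*l
S(3*13, R((5 - 2)²)) + 113583 = 16*9 + 113583 = 144 + 113583 = 113727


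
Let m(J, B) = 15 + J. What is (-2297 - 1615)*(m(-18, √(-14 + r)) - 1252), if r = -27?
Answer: 4909560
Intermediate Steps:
(-2297 - 1615)*(m(-18, √(-14 + r)) - 1252) = (-2297 - 1615)*((15 - 18) - 1252) = -3912*(-3 - 1252) = -3912*(-1255) = 4909560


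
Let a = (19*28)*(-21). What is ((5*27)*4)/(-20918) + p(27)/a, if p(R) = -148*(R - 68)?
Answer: -16620413/29211987 ≈ -0.56896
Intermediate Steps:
p(R) = 10064 - 148*R (p(R) = -148*(-68 + R) = 10064 - 148*R)
a = -11172 (a = 532*(-21) = -11172)
((5*27)*4)/(-20918) + p(27)/a = ((5*27)*4)/(-20918) + (10064 - 148*27)/(-11172) = (135*4)*(-1/20918) + (10064 - 3996)*(-1/11172) = 540*(-1/20918) + 6068*(-1/11172) = -270/10459 - 1517/2793 = -16620413/29211987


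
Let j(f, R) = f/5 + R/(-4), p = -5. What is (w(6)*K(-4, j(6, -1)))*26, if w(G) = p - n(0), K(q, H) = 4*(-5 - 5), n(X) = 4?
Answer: 9360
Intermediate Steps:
j(f, R) = -R/4 + f/5 (j(f, R) = f*(⅕) + R*(-¼) = f/5 - R/4 = -R/4 + f/5)
K(q, H) = -40 (K(q, H) = 4*(-10) = -40)
w(G) = -9 (w(G) = -5 - 1*4 = -5 - 4 = -9)
(w(6)*K(-4, j(6, -1)))*26 = -9*(-40)*26 = 360*26 = 9360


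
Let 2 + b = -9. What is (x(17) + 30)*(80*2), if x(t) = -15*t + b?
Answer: -37760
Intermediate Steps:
b = -11 (b = -2 - 9 = -11)
x(t) = -11 - 15*t (x(t) = -15*t - 11 = -11 - 15*t)
(x(17) + 30)*(80*2) = ((-11 - 15*17) + 30)*(80*2) = ((-11 - 255) + 30)*160 = (-266 + 30)*160 = -236*160 = -37760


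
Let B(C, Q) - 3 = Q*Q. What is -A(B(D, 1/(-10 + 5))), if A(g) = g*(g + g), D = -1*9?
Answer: -11552/625 ≈ -18.483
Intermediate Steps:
D = -9
B(C, Q) = 3 + Q² (B(C, Q) = 3 + Q*Q = 3 + Q²)
A(g) = 2*g² (A(g) = g*(2*g) = 2*g²)
-A(B(D, 1/(-10 + 5))) = -2*(3 + (1/(-10 + 5))²)² = -2*(3 + (1/(-5))²)² = -2*(3 + (-⅕)²)² = -2*(3 + 1/25)² = -2*(76/25)² = -2*5776/625 = -1*11552/625 = -11552/625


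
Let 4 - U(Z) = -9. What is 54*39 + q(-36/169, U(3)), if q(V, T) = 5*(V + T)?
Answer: 366719/169 ≈ 2169.9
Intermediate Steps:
U(Z) = 13 (U(Z) = 4 - 1*(-9) = 4 + 9 = 13)
q(V, T) = 5*T + 5*V (q(V, T) = 5*(T + V) = 5*T + 5*V)
54*39 + q(-36/169, U(3)) = 54*39 + (5*13 + 5*(-36/169)) = 2106 + (65 + 5*(-36*1/169)) = 2106 + (65 + 5*(-36/169)) = 2106 + (65 - 180/169) = 2106 + 10805/169 = 366719/169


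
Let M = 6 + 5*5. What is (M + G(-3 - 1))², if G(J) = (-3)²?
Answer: 1600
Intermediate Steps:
G(J) = 9
M = 31 (M = 6 + 25 = 31)
(M + G(-3 - 1))² = (31 + 9)² = 40² = 1600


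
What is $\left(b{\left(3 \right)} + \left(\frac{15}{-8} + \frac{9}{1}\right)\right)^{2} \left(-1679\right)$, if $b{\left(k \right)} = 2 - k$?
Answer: $- \frac{4031279}{64} \approx -62989.0$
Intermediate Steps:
$\left(b{\left(3 \right)} + \left(\frac{15}{-8} + \frac{9}{1}\right)\right)^{2} \left(-1679\right) = \left(\left(2 - 3\right) + \left(\frac{15}{-8} + \frac{9}{1}\right)\right)^{2} \left(-1679\right) = \left(\left(2 - 3\right) + \left(15 \left(- \frac{1}{8}\right) + 9 \cdot 1\right)\right)^{2} \left(-1679\right) = \left(-1 + \left(- \frac{15}{8} + 9\right)\right)^{2} \left(-1679\right) = \left(-1 + \frac{57}{8}\right)^{2} \left(-1679\right) = \left(\frac{49}{8}\right)^{2} \left(-1679\right) = \frac{2401}{64} \left(-1679\right) = - \frac{4031279}{64}$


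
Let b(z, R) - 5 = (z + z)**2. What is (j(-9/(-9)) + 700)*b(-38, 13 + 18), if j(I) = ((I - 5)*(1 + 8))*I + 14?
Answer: 3919518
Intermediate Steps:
j(I) = 14 + I*(-45 + 9*I) (j(I) = ((-5 + I)*9)*I + 14 = (-45 + 9*I)*I + 14 = I*(-45 + 9*I) + 14 = 14 + I*(-45 + 9*I))
b(z, R) = 5 + 4*z**2 (b(z, R) = 5 + (z + z)**2 = 5 + (2*z)**2 = 5 + 4*z**2)
(j(-9/(-9)) + 700)*b(-38, 13 + 18) = ((14 - (-405)/(-9) + 9*(-9/(-9))**2) + 700)*(5 + 4*(-38)**2) = ((14 - (-405)*(-1)/9 + 9*(-9*(-1/9))**2) + 700)*(5 + 4*1444) = ((14 - 45*1 + 9*1**2) + 700)*(5 + 5776) = ((14 - 45 + 9*1) + 700)*5781 = ((14 - 45 + 9) + 700)*5781 = (-22 + 700)*5781 = 678*5781 = 3919518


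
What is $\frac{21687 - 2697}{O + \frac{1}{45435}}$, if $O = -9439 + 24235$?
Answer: $\frac{862810650}{672256261} \approx 1.2835$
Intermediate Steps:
$O = 14796$
$\frac{21687 - 2697}{O + \frac{1}{45435}} = \frac{21687 - 2697}{14796 + \frac{1}{45435}} = \frac{18990}{14796 + \frac{1}{45435}} = \frac{18990}{\frac{672256261}{45435}} = 18990 \cdot \frac{45435}{672256261} = \frac{862810650}{672256261}$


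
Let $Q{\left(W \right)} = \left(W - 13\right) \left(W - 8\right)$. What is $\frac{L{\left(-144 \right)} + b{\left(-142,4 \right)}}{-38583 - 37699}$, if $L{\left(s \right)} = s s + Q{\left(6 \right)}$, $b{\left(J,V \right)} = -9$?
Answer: $- \frac{20741}{76282} \approx -0.2719$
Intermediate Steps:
$Q{\left(W \right)} = \left(-13 + W\right) \left(-8 + W\right)$
$L{\left(s \right)} = 14 + s^{2}$ ($L{\left(s \right)} = s s + \left(104 + 6^{2} - 126\right) = s^{2} + \left(104 + 36 - 126\right) = s^{2} + 14 = 14 + s^{2}$)
$\frac{L{\left(-144 \right)} + b{\left(-142,4 \right)}}{-38583 - 37699} = \frac{\left(14 + \left(-144\right)^{2}\right) - 9}{-38583 - 37699} = \frac{\left(14 + 20736\right) - 9}{-76282} = \left(20750 - 9\right) \left(- \frac{1}{76282}\right) = 20741 \left(- \frac{1}{76282}\right) = - \frac{20741}{76282}$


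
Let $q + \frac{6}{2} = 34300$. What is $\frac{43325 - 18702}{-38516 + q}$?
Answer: $- \frac{24623}{4219} \approx -5.8362$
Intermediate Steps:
$q = 34297$ ($q = -3 + 34300 = 34297$)
$\frac{43325 - 18702}{-38516 + q} = \frac{43325 - 18702}{-38516 + 34297} = \frac{24623}{-4219} = 24623 \left(- \frac{1}{4219}\right) = - \frac{24623}{4219}$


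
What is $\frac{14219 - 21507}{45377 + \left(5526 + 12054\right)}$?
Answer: $- \frac{7288}{62957} \approx -0.11576$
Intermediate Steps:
$\frac{14219 - 21507}{45377 + \left(5526 + 12054\right)} = - \frac{7288}{45377 + 17580} = - \frac{7288}{62957}$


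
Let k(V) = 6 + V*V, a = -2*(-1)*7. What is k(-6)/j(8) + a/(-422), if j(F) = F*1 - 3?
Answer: 8827/1055 ≈ 8.3668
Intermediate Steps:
j(F) = -3 + F (j(F) = F - 3 = -3 + F)
a = 14 (a = 2*7 = 14)
k(V) = 6 + V²
k(-6)/j(8) + a/(-422) = (6 + (-6)²)/(-3 + 8) + 14/(-422) = (6 + 36)/5 + 14*(-1/422) = 42*(⅕) - 7/211 = 42/5 - 7/211 = 8827/1055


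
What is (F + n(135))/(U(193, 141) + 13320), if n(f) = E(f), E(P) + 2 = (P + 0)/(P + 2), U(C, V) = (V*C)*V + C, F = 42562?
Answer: 5830855/527524802 ≈ 0.011053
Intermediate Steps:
U(C, V) = C + C*V**2 (U(C, V) = (C*V)*V + C = C*V**2 + C = C + C*V**2)
E(P) = -2 + P/(2 + P) (E(P) = -2 + (P + 0)/(P + 2) = -2 + P/(2 + P))
n(f) = (-4 - f)/(2 + f)
(F + n(135))/(U(193, 141) + 13320) = (42562 + (-4 - 1*135)/(2 + 135))/(193*(1 + 141**2) + 13320) = (42562 + (-4 - 135)/137)/(193*(1 + 19881) + 13320) = (42562 + (1/137)*(-139))/(193*19882 + 13320) = (42562 - 139/137)/(3837226 + 13320) = (5830855/137)/3850546 = (5830855/137)*(1/3850546) = 5830855/527524802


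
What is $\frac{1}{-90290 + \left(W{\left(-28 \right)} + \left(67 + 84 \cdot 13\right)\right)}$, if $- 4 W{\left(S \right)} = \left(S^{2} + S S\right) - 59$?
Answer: $- \frac{4}{358033} \approx -1.1172 \cdot 10^{-5}$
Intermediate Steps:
$W{\left(S \right)} = \frac{59}{4} - \frac{S^{2}}{2}$ ($W{\left(S \right)} = - \frac{\left(S^{2} + S S\right) - 59}{4} = - \frac{\left(S^{2} + S^{2}\right) - 59}{4} = - \frac{2 S^{2} - 59}{4} = - \frac{-59 + 2 S^{2}}{4} = \frac{59}{4} - \frac{S^{2}}{2}$)
$\frac{1}{-90290 + \left(W{\left(-28 \right)} + \left(67 + 84 \cdot 13\right)\right)} = \frac{1}{-90290 + \left(\left(\frac{59}{4} - \frac{\left(-28\right)^{2}}{2}\right) + \left(67 + 84 \cdot 13\right)\right)} = \frac{1}{-90290 + \left(\left(\frac{59}{4} - 392\right) + \left(67 + 1092\right)\right)} = \frac{1}{-90290 + \left(\left(\frac{59}{4} - 392\right) + 1159\right)} = \frac{1}{-90290 + \left(- \frac{1509}{4} + 1159\right)} = \frac{1}{-90290 + \frac{3127}{4}} = \frac{1}{- \frac{358033}{4}} = - \frac{4}{358033}$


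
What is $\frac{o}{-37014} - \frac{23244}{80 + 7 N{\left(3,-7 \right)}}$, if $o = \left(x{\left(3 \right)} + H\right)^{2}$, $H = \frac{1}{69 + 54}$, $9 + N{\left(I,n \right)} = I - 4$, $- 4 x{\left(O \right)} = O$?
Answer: $- \frac{104130295311437}{44798784480} \approx -2324.4$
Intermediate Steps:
$x{\left(O \right)} = - \frac{O}{4}$
$N{\left(I,n \right)} = -13 + I$ ($N{\left(I,n \right)} = -9 + \left(I - 4\right) = -9 + \left(-4 + I\right) = -13 + I$)
$H = \frac{1}{123} \approx 0.0081301$
$o = \frac{133225}{242064}$ ($o = \left(\left(- \frac{1}{4}\right) 3 + \frac{1}{123}\right)^{2} = \left(- \frac{3}{4} + \frac{1}{123}\right)^{2} = \left(- \frac{365}{492}\right)^{2} = \frac{133225}{242064} \approx 0.55037$)
$\frac{o}{-37014} - \frac{23244}{80 + 7 N{\left(3,-7 \right)}} = \frac{133225}{242064 \left(-37014\right)} - \frac{23244}{80 + 7 \left(-13 + 3\right)} = \frac{133225}{242064} \left(- \frac{1}{37014}\right) - \frac{23244}{80 + 7 \left(-10\right)} = - \frac{133225}{8959756896} - \frac{23244}{80 - 70} = - \frac{133225}{8959756896} - \frac{23244}{10} = - \frac{133225}{8959756896} - \frac{11622}{5} = - \frac{104130295311437}{44798784480}$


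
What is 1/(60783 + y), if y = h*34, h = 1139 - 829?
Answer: 1/71323 ≈ 1.4021e-5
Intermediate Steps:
h = 310
y = 10540 (y = 310*34 = 10540)
1/(60783 + y) = 1/(60783 + 10540) = 1/71323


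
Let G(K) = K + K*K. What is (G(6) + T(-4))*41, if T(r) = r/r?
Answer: 1763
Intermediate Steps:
G(K) = K + K²
T(r) = 1
(G(6) + T(-4))*41 = (6*(1 + 6) + 1)*41 = (6*7 + 1)*41 = (42 + 1)*41 = 43*41 = 1763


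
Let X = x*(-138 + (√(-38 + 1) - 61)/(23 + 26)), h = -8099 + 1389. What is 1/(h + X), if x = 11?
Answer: -1798937/14826288466 - 49*I*√37/14826288466 ≈ -0.00012133 - 2.0103e-8*I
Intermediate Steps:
h = -6710
X = -75053/49 + 11*I*√37/49 (X = 11*(-138 + (√(-38 + 1) - 61)/(23 + 26)) = 11*(-138 + (√(-37) - 61)/49) = 11*(-138 + (I*√37 - 61)*(1/49)) = 11*(-138 + (-61 + I*√37)*(1/49)) = 11*(-138 + (-61/49 + I*√37/49)) = 11*(-6823/49 + I*√37/49) = -75053/49 + 11*I*√37/49 ≈ -1531.7 + 1.3655*I)
1/(h + X) = 1/(-6710 + (-75053/49 + 11*I*√37/49)) = 1/(-403843/49 + 11*I*√37/49)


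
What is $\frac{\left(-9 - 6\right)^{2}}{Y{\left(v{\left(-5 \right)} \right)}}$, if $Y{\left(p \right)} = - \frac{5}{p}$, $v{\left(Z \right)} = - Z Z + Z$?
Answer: $1350$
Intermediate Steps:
$v{\left(Z \right)} = Z - Z^{2}$ ($v{\left(Z \right)} = - Z^{2} + Z = Z - Z^{2}$)
$\frac{\left(-9 - 6\right)^{2}}{Y{\left(v{\left(-5 \right)} \right)}} = \frac{\left(-9 - 6\right)^{2}}{\left(-5\right) \frac{1}{\left(-5\right) \left(1 - -5\right)}} = \frac{\left(-15\right)^{2}}{\left(-5\right) \frac{1}{\left(-5\right) \left(1 + 5\right)}} = \frac{225}{\left(-5\right) \frac{1}{\left(-5\right) 6}} = \frac{225}{\left(-5\right) \frac{1}{-30}} = \frac{225}{\left(-5\right) \left(- \frac{1}{30}\right)} = 225 \frac{1}{\frac{1}{6}} = 225 \cdot 6 = 1350$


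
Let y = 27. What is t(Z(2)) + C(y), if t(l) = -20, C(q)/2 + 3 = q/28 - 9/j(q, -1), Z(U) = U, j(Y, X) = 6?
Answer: -379/14 ≈ -27.071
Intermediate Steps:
C(q) = -9 + q/14 (C(q) = -6 + 2*(q/28 - 9/6) = -6 + 2*(q*(1/28) - 9*1/6) = -6 + 2*(q/28 - 3/2) = -6 + 2*(-3/2 + q/28) = -6 + (-3 + q/14) = -9 + q/14)
t(Z(2)) + C(y) = -20 + (-9 + (1/14)*27) = -20 + (-9 + 27/14) = -20 - 99/14 = -379/14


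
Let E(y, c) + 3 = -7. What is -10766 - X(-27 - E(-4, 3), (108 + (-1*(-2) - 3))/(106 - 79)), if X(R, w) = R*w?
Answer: -288863/27 ≈ -10699.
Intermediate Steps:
E(y, c) = -10 (E(y, c) = -3 - 7 = -10)
-10766 - X(-27 - E(-4, 3), (108 + (-1*(-2) - 3))/(106 - 79)) = -10766 - (-27 - 1*(-10))*(108 + (-1*(-2) - 3))/(106 - 79) = -10766 - (-27 + 10)*(108 + (2 - 3))/27 = -10766 - (-17)*(108 - 1)*(1/27) = -10766 - (-17)*107*(1/27) = -10766 - (-17)*107/27 = -10766 - 1*(-1819/27) = -10766 + 1819/27 = -288863/27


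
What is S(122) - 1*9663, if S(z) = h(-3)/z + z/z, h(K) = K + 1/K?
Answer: -1768151/183 ≈ -9662.0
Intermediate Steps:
S(z) = 1 - 10/(3*z) (S(z) = (-3 + 1/(-3))/z + z/z = (-3 - ⅓)/z + 1 = -10/(3*z) + 1 = 1 - 10/(3*z))
S(122) - 1*9663 = (-10/3 + 122)/122 - 1*9663 = (1/122)*(356/3) - 9663 = 178/183 - 9663 = -1768151/183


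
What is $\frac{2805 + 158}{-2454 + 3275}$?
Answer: $\frac{2963}{821} \approx 3.609$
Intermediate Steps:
$\frac{2805 + 158}{-2454 + 3275} = \frac{2963}{821}$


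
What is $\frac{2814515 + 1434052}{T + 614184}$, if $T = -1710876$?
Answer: $- \frac{1416189}{365564} \approx -3.874$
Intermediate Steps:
$\frac{2814515 + 1434052}{T + 614184} = \frac{2814515 + 1434052}{-1710876 + 614184} = \frac{4248567}{-1096692} = 4248567 \left(- \frac{1}{1096692}\right) = - \frac{1416189}{365564}$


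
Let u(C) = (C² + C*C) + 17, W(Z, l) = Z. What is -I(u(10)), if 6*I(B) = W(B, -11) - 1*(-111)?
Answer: -164/3 ≈ -54.667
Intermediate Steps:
u(C) = 17 + 2*C² (u(C) = (C² + C²) + 17 = 2*C² + 17 = 17 + 2*C²)
I(B) = 37/2 + B/6 (I(B) = (B - 1*(-111))/6 = (B + 111)/6 = (111 + B)/6 = 37/2 + B/6)
-I(u(10)) = -(37/2 + (17 + 2*10²)/6) = -(37/2 + (17 + 2*100)/6) = -(37/2 + (17 + 200)/6) = -(37/2 + (⅙)*217) = -(37/2 + 217/6) = -1*164/3 = -164/3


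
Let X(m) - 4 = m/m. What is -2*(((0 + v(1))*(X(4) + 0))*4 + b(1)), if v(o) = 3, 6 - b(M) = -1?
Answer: -134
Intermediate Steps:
b(M) = 7 (b(M) = 6 - 1*(-1) = 6 + 1 = 7)
X(m) = 5 (X(m) = 4 + m/m = 4 + 1 = 5)
-2*(((0 + v(1))*(X(4) + 0))*4 + b(1)) = -2*(((0 + 3)*(5 + 0))*4 + 7) = -2*((3*5)*4 + 7) = -2*(15*4 + 7) = -2*(60 + 7) = -2*67 = -134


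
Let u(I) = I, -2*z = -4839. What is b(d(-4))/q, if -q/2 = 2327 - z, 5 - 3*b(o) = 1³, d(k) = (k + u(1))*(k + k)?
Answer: 4/555 ≈ 0.0072072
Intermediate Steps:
z = 4839/2 (z = -½*(-4839) = 4839/2 ≈ 2419.5)
d(k) = 2*k*(1 + k) (d(k) = (k + 1)*(k + k) = (1 + k)*(2*k) = 2*k*(1 + k))
b(o) = 4/3 (b(o) = 5/3 - ⅓*1³ = 5/3 - ⅓*1 = 5/3 - ⅓ = 4/3)
q = 185 (q = -2*(2327 - 1*4839/2) = -2*(2327 - 4839/2) = -2*(-185/2) = 185)
b(d(-4))/q = (4/3)/185 = (4/3)*(1/185) = 4/555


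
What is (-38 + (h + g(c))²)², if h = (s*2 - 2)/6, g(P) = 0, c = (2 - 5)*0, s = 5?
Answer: 106276/81 ≈ 1312.0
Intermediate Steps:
c = 0 (c = -3*0 = 0)
h = 4/3 (h = (5*2 - 2)/6 = (10 - 2)*(⅙) = 8*(⅙) = 4/3 ≈ 1.3333)
(-38 + (h + g(c))²)² = (-38 + (4/3 + 0)²)² = (-38 + (4/3)²)² = (-38 + 16/9)² = (-326/9)² = 106276/81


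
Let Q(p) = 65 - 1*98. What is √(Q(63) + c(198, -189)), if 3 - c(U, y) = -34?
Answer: 2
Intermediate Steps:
c(U, y) = 37 (c(U, y) = 3 - 1*(-34) = 3 + 34 = 37)
Q(p) = -33 (Q(p) = 65 - 98 = -33)
√(Q(63) + c(198, -189)) = √(-33 + 37) = √4 = 2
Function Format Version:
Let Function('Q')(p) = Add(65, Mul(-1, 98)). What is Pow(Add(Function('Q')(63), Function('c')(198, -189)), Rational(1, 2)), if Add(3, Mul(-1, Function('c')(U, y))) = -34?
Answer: 2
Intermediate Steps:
Function('c')(U, y) = 37 (Function('c')(U, y) = Add(3, Mul(-1, -34)) = Add(3, 34) = 37)
Function('Q')(p) = -33 (Function('Q')(p) = Add(65, -98) = -33)
Pow(Add(Function('Q')(63), Function('c')(198, -189)), Rational(1, 2)) = Pow(Add(-33, 37), Rational(1, 2)) = Pow(4, Rational(1, 2)) = 2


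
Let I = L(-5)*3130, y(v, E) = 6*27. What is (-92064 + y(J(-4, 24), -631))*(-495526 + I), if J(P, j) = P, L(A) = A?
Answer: 46978096752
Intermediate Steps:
y(v, E) = 162
I = -15650 (I = -5*3130 = -15650)
(-92064 + y(J(-4, 24), -631))*(-495526 + I) = (-92064 + 162)*(-495526 - 15650) = -91902*(-511176) = 46978096752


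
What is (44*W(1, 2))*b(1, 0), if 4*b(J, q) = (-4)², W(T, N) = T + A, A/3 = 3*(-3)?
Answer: -4576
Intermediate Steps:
A = -27 (A = 3*(3*(-3)) = 3*(-9) = -27)
W(T, N) = -27 + T (W(T, N) = T - 27 = -27 + T)
b(J, q) = 4 (b(J, q) = (¼)*(-4)² = (¼)*16 = 4)
(44*W(1, 2))*b(1, 0) = (44*(-27 + 1))*4 = (44*(-26))*4 = -1144*4 = -4576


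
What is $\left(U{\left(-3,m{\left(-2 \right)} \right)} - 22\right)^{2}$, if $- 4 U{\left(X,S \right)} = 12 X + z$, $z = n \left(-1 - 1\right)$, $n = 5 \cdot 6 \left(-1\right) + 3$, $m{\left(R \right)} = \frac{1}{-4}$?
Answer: $\frac{2809}{4} \approx 702.25$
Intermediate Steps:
$m{\left(R \right)} = - \frac{1}{4}$
$n = -27$ ($n = 30 \left(-1\right) + 3 = -30 + 3 = -27$)
$z = 54$ ($z = - 27 \left(-1 - 1\right) = \left(-27\right) \left(-2\right) = 54$)
$U{\left(X,S \right)} = - \frac{27}{2} - 3 X$ ($U{\left(X,S \right)} = - \frac{12 X + 54}{4} = - \frac{54 + 12 X}{4} = - \frac{27}{2} - 3 X$)
$\left(U{\left(-3,m{\left(-2 \right)} \right)} - 22\right)^{2} = \left(\left(- \frac{27}{2} - -9\right) - 22\right)^{2} = \left(\left(- \frac{27}{2} + 9\right) - 22\right)^{2} = \left(- \frac{9}{2} - 22\right)^{2} = \left(- \frac{53}{2}\right)^{2} = \frac{2809}{4}$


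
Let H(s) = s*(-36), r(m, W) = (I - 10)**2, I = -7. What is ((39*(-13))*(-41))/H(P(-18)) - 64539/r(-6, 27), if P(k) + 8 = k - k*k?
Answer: -269061319/1213800 ≈ -221.67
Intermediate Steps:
r(m, W) = 289 (r(m, W) = (-7 - 10)**2 = (-17)**2 = 289)
P(k) = -8 + k - k**2 (P(k) = -8 + (k - k*k) = -8 + (k - k**2) = -8 + k - k**2)
H(s) = -36*s
((39*(-13))*(-41))/H(P(-18)) - 64539/r(-6, 27) = ((39*(-13))*(-41))/((-36*(-8 - 18 - 1*(-18)**2))) - 64539/289 = (-507*(-41))/((-36*(-8 - 18 - 1*324))) - 64539*1/289 = 20787/((-36*(-8 - 18 - 324))) - 64539/289 = 20787/((-36*(-350))) - 64539/289 = 20787/12600 - 64539/289 = 20787*(1/12600) - 64539/289 = 6929/4200 - 64539/289 = -269061319/1213800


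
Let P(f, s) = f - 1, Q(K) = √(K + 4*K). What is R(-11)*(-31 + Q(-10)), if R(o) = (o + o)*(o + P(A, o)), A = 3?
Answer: -6138 + 990*I*√2 ≈ -6138.0 + 1400.1*I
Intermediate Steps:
Q(K) = √5*√K (Q(K) = √(5*K) = √5*√K)
P(f, s) = -1 + f
R(o) = 2*o*(2 + o) (R(o) = (o + o)*(o + (-1 + 3)) = (2*o)*(o + 2) = (2*o)*(2 + o) = 2*o*(2 + o))
R(-11)*(-31 + Q(-10)) = (2*(-11)*(2 - 11))*(-31 + √5*√(-10)) = (2*(-11)*(-9))*(-31 + √5*(I*√10)) = 198*(-31 + 5*I*√2) = -6138 + 990*I*√2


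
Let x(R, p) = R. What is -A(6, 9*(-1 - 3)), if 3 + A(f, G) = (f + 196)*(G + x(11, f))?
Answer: 5053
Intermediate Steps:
A(f, G) = -3 + (11 + G)*(196 + f) (A(f, G) = -3 + (f + 196)*(G + 11) = -3 + (196 + f)*(11 + G) = -3 + (11 + G)*(196 + f))
-A(6, 9*(-1 - 3)) = -(2153 + 11*6 + 196*(9*(-1 - 3)) + (9*(-1 - 3))*6) = -(2153 + 66 + 196*(9*(-4)) + (9*(-4))*6) = -(2153 + 66 + 196*(-36) - 36*6) = -(2153 + 66 - 7056 - 216) = -1*(-5053) = 5053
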